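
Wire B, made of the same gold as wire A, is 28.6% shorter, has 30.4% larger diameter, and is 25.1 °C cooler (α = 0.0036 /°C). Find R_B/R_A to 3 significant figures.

R ∝ ρL/d² with ρ ∝ (1+αΔT), so R_B/R_A = (1 − 28.6/100) × (1 + 30.4/100)⁻² × (1 − 0.0036×25.1)
= 0.714 × 0.5881 × 0.9096 = 0.382

0.382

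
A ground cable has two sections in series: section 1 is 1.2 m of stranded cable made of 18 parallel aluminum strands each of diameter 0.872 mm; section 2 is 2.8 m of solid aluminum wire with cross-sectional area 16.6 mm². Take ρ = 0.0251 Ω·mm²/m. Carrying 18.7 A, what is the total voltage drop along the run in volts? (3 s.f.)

0.132 V

ρ = 0.0251 Ω·mm²/m = 2.51×10^-8 Ω·m
Section 1: A_strand = π(4.3600e-04)² = 5.972e-07 m²; R₁ = ρL/(N·A_s) = (2.51×10^-8)(1.2)/(18×5.972e-07) = 0.002802 Ω
Section 2: A = 16.6 mm² = 1.660e-05 m²
R₂ = (2.51×10^-8)(2.8)/(1.660e-05) = 0.004234 Ω
R = R₁ + R₂ = 0.007036 Ω
V = IR = 18.7 × 0.007036 = 0.132 V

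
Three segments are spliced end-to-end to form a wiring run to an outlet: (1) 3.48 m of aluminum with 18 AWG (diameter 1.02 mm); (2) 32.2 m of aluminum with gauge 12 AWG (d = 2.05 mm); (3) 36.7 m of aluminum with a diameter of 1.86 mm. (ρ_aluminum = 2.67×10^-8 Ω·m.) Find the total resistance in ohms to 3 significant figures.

Seg 1: A = π(1.02/2 mm)² = π(5.1000e-04 m)² = 8.171e-07 m²
R_1 = (2.67×10^-8)(3.48)/(8.171e-07) = 0.1137 Ω
Seg 2: A = π(2.05/2 mm)² = π(1.0250e-03 m)² = 3.301e-06 m²
R_2 = (2.67×10^-8)(32.2)/(3.301e-06) = 0.2605 Ω
Seg 3: A = π(d/2)² = π(9.3000e-04 m)² = 2.717e-06 m²
R_3 = (2.67×10^-8)(36.7)/(2.717e-06) = 0.3606 Ω
R_total = R_1 + R_2 + R_3 = 0.735 Ω

0.735 Ω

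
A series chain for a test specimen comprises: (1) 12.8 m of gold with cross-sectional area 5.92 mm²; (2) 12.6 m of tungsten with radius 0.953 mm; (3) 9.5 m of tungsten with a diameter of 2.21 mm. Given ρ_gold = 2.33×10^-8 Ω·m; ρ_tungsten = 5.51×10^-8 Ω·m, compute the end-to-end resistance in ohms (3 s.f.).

Seg 1: A = 5.92 mm² = 5.920e-06 m²
R_1 = (2.33×10^-8)(12.8)/(5.920e-06) = 0.05038 Ω
Seg 2: A = πr² = π(9.5300e-04 m)² = 2.853e-06 m²
R_2 = (5.51×10^-8)(12.6)/(2.853e-06) = 0.2433 Ω
Seg 3: A = π(d/2)² = π(1.1050e-03 m)² = 3.836e-06 m²
R_3 = (5.51×10^-8)(9.5)/(3.836e-06) = 0.1365 Ω
R_total = R_1 + R_2 + R_3 = 0.430 Ω

0.430 Ω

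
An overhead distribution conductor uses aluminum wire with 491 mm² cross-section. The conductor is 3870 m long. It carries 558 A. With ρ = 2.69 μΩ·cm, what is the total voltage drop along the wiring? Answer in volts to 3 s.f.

ρ = 2.69 μΩ·cm = 2.69×10^-8 Ω·m
A = 491 mm² = 4.910e-04 m²
R = ρL/A = (2.69×10^-8)(3870)/(4.910e-04) = 0.212 Ω
V = IR = 558 × 0.212 = 118 V

118 V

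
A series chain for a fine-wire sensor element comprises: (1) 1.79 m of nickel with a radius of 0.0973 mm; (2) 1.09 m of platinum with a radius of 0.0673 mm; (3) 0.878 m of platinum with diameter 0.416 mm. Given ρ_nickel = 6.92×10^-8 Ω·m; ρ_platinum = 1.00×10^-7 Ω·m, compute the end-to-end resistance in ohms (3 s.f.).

Seg 1: A = πr² = π(9.7300e-05 m)² = 2.974e-08 m²
R_1 = (6.92×10^-8)(1.79)/(2.974e-08) = 4.165 Ω
Seg 2: A = πr² = π(6.7300e-05 m)² = 1.423e-08 m²
R_2 = (1.00×10^-7)(1.09)/(1.423e-08) = 7.66 Ω
Seg 3: A = π(d/2)² = π(2.0800e-04 m)² = 1.359e-07 m²
R_3 = (1.00×10^-7)(0.878)/(1.359e-07) = 0.646 Ω
R_total = R_1 + R_2 + R_3 = 12.5 Ω

12.5 Ω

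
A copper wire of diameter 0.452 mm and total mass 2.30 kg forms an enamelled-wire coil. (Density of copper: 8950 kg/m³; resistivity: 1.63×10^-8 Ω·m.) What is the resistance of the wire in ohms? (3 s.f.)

A = π(d/2)² = π(2.2600e-04 m)² = 1.6046e-07 m²
L = m/(density·A) = 2.3/(8950×1.6046e-07) = 1602 m
R = ρL/A = (1.63×10^-8)(1602)/(1.6046e-07) = 163 Ω

163 Ω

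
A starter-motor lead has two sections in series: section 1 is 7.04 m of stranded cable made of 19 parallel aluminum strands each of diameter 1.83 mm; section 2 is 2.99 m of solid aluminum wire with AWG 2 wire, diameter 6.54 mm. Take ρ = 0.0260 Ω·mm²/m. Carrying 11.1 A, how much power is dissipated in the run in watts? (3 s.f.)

ρ = 0.0260 Ω·mm²/m = 2.60×10^-8 Ω·m
Section 1: A_strand = π(9.1500e-04)² = 2.630e-06 m²; R₁ = ρL/(N·A_s) = (2.60×10^-8)(7.04)/(19×2.630e-06) = 0.003663 Ω
Section 2: A = π(6.54/2 mm)² = π(3.2700e-03 m)² = 3.359e-05 m²
R₂ = (2.60×10^-8)(2.99)/(3.359e-05) = 0.002314 Ω
R = R₁ + R₂ = 0.005977 Ω
P = I²R = (11.1)² × 0.005977 = 0.736 W

0.736 W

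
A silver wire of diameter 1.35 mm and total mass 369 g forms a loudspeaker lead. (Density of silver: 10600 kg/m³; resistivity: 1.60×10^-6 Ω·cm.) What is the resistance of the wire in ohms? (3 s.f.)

0.272 Ω

ρ = 1.60×10^-6 Ω·cm = 1.60×10^-8 Ω·m
A = π(d/2)² = π(6.7500e-04 m)² = 1.4314e-06 m²
L = m/(density·A) = 0.369/(10600×1.4314e-06) = 24.32 m
R = ρL/A = (1.60×10^-8)(24.32)/(1.4314e-06) = 0.272 Ω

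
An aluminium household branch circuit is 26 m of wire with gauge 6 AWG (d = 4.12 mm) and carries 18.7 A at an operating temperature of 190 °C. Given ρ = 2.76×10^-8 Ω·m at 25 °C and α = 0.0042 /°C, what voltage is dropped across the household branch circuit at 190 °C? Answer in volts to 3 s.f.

A = π(4.12/2 mm)² = π(2.0600e-03 m)² = 1.333e-05 m²
R₍25₎ = ρL/A = (2.76×10^-8)(26)/(1.333e-05) = 0.05383 Ω
R₍190₎ = R₍25₎(1 + αΔT) = 0.05383 × (1 + 0.0042×165) = 0.09113 Ω
V = IR = 18.7 × 0.09113 = 1.70 V

1.70 V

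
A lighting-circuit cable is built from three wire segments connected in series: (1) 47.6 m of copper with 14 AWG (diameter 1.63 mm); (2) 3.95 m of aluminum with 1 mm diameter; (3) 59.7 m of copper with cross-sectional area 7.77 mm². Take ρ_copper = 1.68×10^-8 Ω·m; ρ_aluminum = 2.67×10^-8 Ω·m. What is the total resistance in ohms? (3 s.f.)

0.647 Ω

Seg 1: A = π(1.63/2 mm)² = π(8.1500e-04 m)² = 2.087e-06 m²
R_1 = (1.68×10^-8)(47.6)/(2.087e-06) = 0.3832 Ω
Seg 2: A = π(d/2)² = π(5.0000e-04 m)² = 7.854e-07 m²
R_2 = (2.67×10^-8)(3.95)/(7.854e-07) = 0.1343 Ω
Seg 3: A = 7.77 mm² = 7.770e-06 m²
R_3 = (1.68×10^-8)(59.7)/(7.770e-06) = 0.1291 Ω
R_total = R_1 + R_2 + R_3 = 0.647 Ω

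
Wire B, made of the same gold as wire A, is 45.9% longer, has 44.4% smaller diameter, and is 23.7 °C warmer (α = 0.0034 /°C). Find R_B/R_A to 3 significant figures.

5.10

R ∝ ρL/d² with ρ ∝ (1+αΔT), so R_B/R_A = (1 + 45.9/100) × (1 − 44.4/100)⁻² × (1 + 0.0034×23.7)
= 1.459 × 3.235 × 1.081 = 5.10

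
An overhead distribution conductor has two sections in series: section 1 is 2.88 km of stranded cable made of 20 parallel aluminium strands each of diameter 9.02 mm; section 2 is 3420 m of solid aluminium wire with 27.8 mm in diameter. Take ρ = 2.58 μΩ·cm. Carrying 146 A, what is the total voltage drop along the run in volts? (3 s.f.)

ρ = 2.58 μΩ·cm = 2.58×10^-8 Ω·m
Section 1: A_strand = π(4.5100e-03)² = 6.390e-05 m²; R₁ = ρL/(N·A_s) = (2.58×10^-8)(2880)/(20×6.390e-05) = 0.05814 Ω
Section 2: A = π(d/2)² = π(1.3900e-02 m)² = 6.070e-04 m²
R₂ = (2.58×10^-8)(3420)/(6.070e-04) = 0.1454 Ω
R = R₁ + R₂ = 0.2035 Ω
V = IR = 146 × 0.2035 = 29.7 V

29.7 V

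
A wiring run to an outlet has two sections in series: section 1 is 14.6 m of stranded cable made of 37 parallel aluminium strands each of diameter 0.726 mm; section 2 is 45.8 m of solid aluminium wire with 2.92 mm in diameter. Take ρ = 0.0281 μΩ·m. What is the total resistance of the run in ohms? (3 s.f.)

ρ = 0.0281 μΩ·m = 2.81×10^-8 Ω·m
Section 1: A_strand = π(3.6300e-04)² = 4.140e-07 m²; R₁ = ρL/(N·A_s) = (2.81×10^-8)(14.6)/(37×4.140e-07) = 0.02679 Ω
Section 2: A = π(d/2)² = π(1.4600e-03 m)² = 6.697e-06 m²
R₂ = (2.81×10^-8)(45.8)/(6.697e-06) = 0.1922 Ω
R = R₁ + R₂ = 0.219 Ω

0.219 Ω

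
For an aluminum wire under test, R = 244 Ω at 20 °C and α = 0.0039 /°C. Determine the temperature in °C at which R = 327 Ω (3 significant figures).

R = R₀(1 + α(T − T₀)) ⇒ T = T₀ + (R/R₀ − 1)/α
T = 20 + (327/244 − 1)/0.0039 = 20 + (0.3402)/0.0039 = 107 °C

107 °C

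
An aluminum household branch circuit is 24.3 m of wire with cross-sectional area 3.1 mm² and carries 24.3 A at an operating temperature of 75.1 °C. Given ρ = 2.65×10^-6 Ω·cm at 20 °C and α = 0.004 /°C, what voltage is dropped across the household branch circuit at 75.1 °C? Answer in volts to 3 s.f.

6.16 V

ρ = 2.65×10^-6 Ω·cm = 2.65×10^-8 Ω·m
A = 3.1 mm² = 3.100e-06 m²
R₍20₎ = ρL/A = (2.65×10^-8)(24.3)/(3.100e-06) = 0.2077 Ω
R₍75.1₎ = R₍20₎(1 + αΔT) = 0.2077 × (1 + 0.004×55.1) = 0.2535 Ω
V = IR = 24.3 × 0.2535 = 6.16 V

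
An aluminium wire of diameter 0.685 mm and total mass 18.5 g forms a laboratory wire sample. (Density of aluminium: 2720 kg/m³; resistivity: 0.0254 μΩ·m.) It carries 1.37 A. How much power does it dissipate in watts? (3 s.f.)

ρ = 0.0254 μΩ·m = 2.54×10^-8 Ω·m
A = π(d/2)² = π(3.4250e-04 m)² = 3.6853e-07 m²
L = m/(density·A) = 0.0185/(2720×3.6853e-07) = 18.46 m
R = ρL/A = (2.54×10^-8)(18.46)/(3.6853e-07) = 1.272 Ω
P = I²R = (1.37)² × 1.272 = 2.39 W

2.39 W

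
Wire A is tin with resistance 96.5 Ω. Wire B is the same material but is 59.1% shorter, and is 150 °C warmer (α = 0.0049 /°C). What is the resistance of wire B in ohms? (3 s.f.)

68.5 Ω

R ∝ ρL/d² with ρ ∝ (1+αΔT), so R_B/R_A = (1 − 59.1/100) × (1 + 0.0049×150)
= 0.409 × 1.735 = 0.7096
R_B = 0.7096 × 96.5 = 68.5 Ω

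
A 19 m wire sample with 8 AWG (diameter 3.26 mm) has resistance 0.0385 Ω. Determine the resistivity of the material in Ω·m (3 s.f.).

1.69×10^-8 Ω·m

A = π(3.26/2 mm)² = π(1.6300e-03 m)² = 8.347e-06 m²
ρ = RA/L = (0.0385)(8.347e-06)/(19) = 1.69×10^-8 Ω·m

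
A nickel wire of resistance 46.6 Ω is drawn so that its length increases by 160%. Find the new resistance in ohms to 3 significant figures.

315 Ω

k = 1 + 160/100 = 2.6; volume constant ⇒ A' = A/k, so R' = k²R.
R' = 6.76 × 46.6 = 315 Ω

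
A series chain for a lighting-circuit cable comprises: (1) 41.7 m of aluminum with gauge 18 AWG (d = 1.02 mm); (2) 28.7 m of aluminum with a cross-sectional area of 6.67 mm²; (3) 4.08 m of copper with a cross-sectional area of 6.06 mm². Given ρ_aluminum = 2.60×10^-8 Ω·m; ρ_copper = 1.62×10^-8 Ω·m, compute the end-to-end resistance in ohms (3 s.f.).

1.45 Ω

Seg 1: A = π(1.02/2 mm)² = π(5.1000e-04 m)² = 8.171e-07 m²
R_1 = (2.60×10^-8)(41.7)/(8.171e-07) = 1.327 Ω
Seg 2: A = 6.67 mm² = 6.670e-06 m²
R_2 = (2.60×10^-8)(28.7)/(6.670e-06) = 0.1119 Ω
Seg 3: A = 6.06 mm² = 6.060e-06 m²
R_3 = (1.62×10^-8)(4.08)/(6.060e-06) = 0.01091 Ω
R_total = R_1 + R_2 + R_3 = 1.45 Ω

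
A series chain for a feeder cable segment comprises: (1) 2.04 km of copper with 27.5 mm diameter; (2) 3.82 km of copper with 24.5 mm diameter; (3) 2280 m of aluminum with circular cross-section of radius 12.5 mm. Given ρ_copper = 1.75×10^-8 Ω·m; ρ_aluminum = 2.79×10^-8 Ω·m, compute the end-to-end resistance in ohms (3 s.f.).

0.331 Ω

Seg 1: A = π(d/2)² = π(1.3750e-02 m)² = 5.940e-04 m²
R_1 = (1.75×10^-8)(2040)/(5.940e-04) = 0.06011 Ω
Seg 2: A = π(d/2)² = π(1.2250e-02 m)² = 4.714e-04 m²
R_2 = (1.75×10^-8)(3820)/(4.714e-04) = 0.1418 Ω
Seg 3: A = πr² = π(1.2500e-02 m)² = 4.909e-04 m²
R_3 = (2.79×10^-8)(2280)/(4.909e-04) = 0.1296 Ω
R_total = R_1 + R_2 + R_3 = 0.331 Ω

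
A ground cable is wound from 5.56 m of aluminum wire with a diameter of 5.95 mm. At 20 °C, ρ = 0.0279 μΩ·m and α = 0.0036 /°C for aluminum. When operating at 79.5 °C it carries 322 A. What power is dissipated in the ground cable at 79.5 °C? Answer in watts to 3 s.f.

ρ = 0.0279 μΩ·m = 2.79×10^-8 Ω·m
A = π(d/2)² = π(2.9750e-03 m)² = 2.781e-05 m²
R₍20₎ = ρL/A = (2.79×10^-8)(5.56)/(2.781e-05) = 0.005579 Ω
R₍79.5₎ = R₍20₎(1 + αΔT) = 0.005579 × (1 + 0.0036×59.5) = 0.006774 Ω
P = I²R = (322)² × 0.006774 = 702 W

702 W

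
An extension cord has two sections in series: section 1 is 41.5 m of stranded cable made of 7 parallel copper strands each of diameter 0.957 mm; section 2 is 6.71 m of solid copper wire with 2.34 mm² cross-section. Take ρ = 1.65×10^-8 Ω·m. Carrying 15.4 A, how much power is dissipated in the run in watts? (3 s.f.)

43.5 W

Section 1: A_strand = π(4.7850e-04)² = 7.193e-07 m²; R₁ = ρL/(N·A_s) = (1.65×10^-8)(41.5)/(7×7.193e-07) = 0.136 Ω
Section 2: A = 2.34 mm² = 2.340e-06 m²
R₂ = (1.65×10^-8)(6.71)/(2.340e-06) = 0.04731 Ω
R = R₁ + R₂ = 0.1833 Ω
P = I²R = (15.4)² × 0.1833 = 43.5 W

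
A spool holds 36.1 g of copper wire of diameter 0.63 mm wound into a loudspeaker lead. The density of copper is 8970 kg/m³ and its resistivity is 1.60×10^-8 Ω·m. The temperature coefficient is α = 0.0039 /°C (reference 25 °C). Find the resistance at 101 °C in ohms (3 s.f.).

A = π(d/2)² = π(3.1500e-04 m)² = 3.1172e-07 m²
L = m/(density·A) = 0.0361/(8970×3.1172e-07) = 12.91 m
R = ρL/A = (1.60×10^-8)(12.91)/(3.1172e-07) = 0.6627 Ω
R(101 °C) = 0.6627 × (1 + 0.0039×76) = 0.859 Ω

0.859 Ω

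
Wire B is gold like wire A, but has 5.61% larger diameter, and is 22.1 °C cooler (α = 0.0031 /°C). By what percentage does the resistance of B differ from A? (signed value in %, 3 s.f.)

R ∝ ρL/d² with ρ ∝ (1+αΔT), so R_B/R_A = (1 + 5.61/100)⁻² × (1 − 0.0031×22.1)
= 0.8966 × 0.9315 = 0.8352
(R_B − R_A)/R_A = 0.8352 − 1 = -16.5%

-16.5%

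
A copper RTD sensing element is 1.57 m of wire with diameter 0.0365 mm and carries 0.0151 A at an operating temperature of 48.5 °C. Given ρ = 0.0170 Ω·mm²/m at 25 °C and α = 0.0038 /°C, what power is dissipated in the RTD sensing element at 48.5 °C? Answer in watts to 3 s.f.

ρ = 0.0170 Ω·mm²/m = 1.70×10^-8 Ω·m
A = π(d/2)² = π(1.8250e-05 m)² = 1.046e-09 m²
R₍25₎ = ρL/A = (1.70×10^-8)(1.57)/(1.046e-09) = 25.51 Ω
R₍48.5₎ = R₍25₎(1 + αΔT) = 25.51 × (1 + 0.0038×23.5) = 27.79 Ω
P = I²R = (0.0151)² × 27.79 = 0.00634 W

0.00634 W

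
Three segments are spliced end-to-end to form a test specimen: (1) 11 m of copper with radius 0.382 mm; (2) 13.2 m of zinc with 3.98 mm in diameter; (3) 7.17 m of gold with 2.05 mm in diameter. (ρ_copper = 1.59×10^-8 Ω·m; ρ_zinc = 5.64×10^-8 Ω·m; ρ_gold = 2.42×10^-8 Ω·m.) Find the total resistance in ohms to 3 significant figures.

Seg 1: A = πr² = π(3.8200e-04 m)² = 4.584e-07 m²
R_1 = (1.59×10^-8)(11)/(4.584e-07) = 0.3815 Ω
Seg 2: A = π(d/2)² = π(1.9900e-03 m)² = 1.244e-05 m²
R_2 = (5.64×10^-8)(13.2)/(1.244e-05) = 0.05984 Ω
Seg 3: A = π(d/2)² = π(1.0250e-03 m)² = 3.301e-06 m²
R_3 = (2.42×10^-8)(7.17)/(3.301e-06) = 0.05257 Ω
R_total = R_1 + R_2 + R_3 = 0.494 Ω

0.494 Ω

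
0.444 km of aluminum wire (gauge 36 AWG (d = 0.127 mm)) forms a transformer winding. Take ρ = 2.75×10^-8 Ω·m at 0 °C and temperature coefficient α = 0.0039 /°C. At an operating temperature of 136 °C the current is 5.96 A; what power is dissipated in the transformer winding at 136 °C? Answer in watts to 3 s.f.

A = π(0.127/2 mm)² = π(6.3500e-05 m)² = 1.267e-08 m²
R₍0₎ = ρL/A = (2.75×10^-8)(444)/(1.267e-08) = 963.9 Ω
R₍136₎ = R₍0₎(1 + αΔT) = 963.9 × (1 + 0.0039×136) = 1475 Ω
P = I²R = (5.96)² × 1475 = 52400 W

52400 W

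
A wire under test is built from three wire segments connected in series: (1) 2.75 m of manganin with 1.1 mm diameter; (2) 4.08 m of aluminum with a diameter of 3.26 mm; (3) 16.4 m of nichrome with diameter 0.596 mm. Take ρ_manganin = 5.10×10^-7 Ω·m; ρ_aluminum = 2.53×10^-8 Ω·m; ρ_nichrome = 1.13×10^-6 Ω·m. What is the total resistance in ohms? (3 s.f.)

67.9 Ω

Seg 1: A = π(d/2)² = π(5.5000e-04 m)² = 9.503e-07 m²
R_1 = (5.10×10^-7)(2.75)/(9.503e-07) = 1.476 Ω
Seg 2: A = π(d/2)² = π(1.6300e-03 m)² = 8.347e-06 m²
R_2 = (2.53×10^-8)(4.08)/(8.347e-06) = 0.01237 Ω
Seg 3: A = π(d/2)² = π(2.9800e-04 m)² = 2.790e-07 m²
R_3 = (1.13×10^-6)(16.4)/(2.790e-07) = 66.43 Ω
R_total = R_1 + R_2 + R_3 = 67.9 Ω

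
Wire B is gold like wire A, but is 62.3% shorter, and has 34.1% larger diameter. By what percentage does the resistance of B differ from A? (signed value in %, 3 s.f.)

-79.0%

R ∝ L/d², so R_B/R_A = (1 − 62.3/100) × (1 + 34.1/100)⁻²
= 0.377 × 0.5561 = 0.2096
(R_B − R_A)/R_A = 0.2096 − 1 = -79.0%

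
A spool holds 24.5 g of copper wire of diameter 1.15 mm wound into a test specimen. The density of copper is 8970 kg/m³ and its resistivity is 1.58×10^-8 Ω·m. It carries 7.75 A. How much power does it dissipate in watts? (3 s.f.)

2.40 W

A = π(d/2)² = π(5.7500e-04 m)² = 1.0387e-06 m²
L = m/(density·A) = 0.0245/(8970×1.0387e-06) = 2.63 m
R = ρL/A = (1.58×10^-8)(2.63)/(1.0387e-06) = 0.04 Ω
P = I²R = (7.75)² × 0.04 = 2.40 W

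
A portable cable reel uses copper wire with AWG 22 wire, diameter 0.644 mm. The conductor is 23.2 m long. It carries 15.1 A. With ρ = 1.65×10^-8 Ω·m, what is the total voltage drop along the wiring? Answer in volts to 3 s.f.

17.7 V

A = π(0.644/2 mm)² = π(3.2200e-04 m)² = 3.257e-07 m²
R = ρL/A = (1.65×10^-8)(23.2)/(3.257e-07) = 1.175 Ω
V = IR = 15.1 × 1.175 = 17.7 V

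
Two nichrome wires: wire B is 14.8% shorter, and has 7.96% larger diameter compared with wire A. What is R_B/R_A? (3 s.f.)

R ∝ L/d², so R_B/R_A = (1 − 14.8/100) × (1 + 7.96/100)⁻²
= 0.852 × 0.858 = 0.731

0.731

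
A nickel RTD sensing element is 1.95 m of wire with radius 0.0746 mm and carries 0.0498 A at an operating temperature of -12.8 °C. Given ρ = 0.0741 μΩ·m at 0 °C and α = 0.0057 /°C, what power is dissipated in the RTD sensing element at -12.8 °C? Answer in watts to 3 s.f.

ρ = 0.0741 μΩ·m = 7.41×10^-8 Ω·m
A = πr² = π(7.4600e-05 m)² = 1.748e-08 m²
R₍0₎ = ρL/A = (7.41×10^-8)(1.95)/(1.748e-08) = 8.265 Ω
R₍-12.8₎ = R₍0₎(1 + αΔT) = 8.265 × (1 + 0.0057×-12.8) = 7.662 Ω
P = I²R = (0.0498)² × 7.662 = 0.0190 W

0.0190 W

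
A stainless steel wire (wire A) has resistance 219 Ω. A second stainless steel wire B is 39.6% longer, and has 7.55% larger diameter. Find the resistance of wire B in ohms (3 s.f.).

R ∝ L/d², so R_B/R_A = (1 + 39.6/100) × (1 + 7.55/100)⁻²
= 1.396 × 0.8645 = 1.207
R_B = 1.207 × 219 = 264 Ω

264 Ω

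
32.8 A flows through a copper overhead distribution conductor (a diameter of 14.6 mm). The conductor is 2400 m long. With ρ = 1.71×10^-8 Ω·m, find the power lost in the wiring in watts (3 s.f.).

A = π(d/2)² = π(7.3000e-03 m)² = 1.674e-04 m²
R = ρL/A = (1.71×10^-8)(2400)/(1.674e-04) = 0.2451 Ω
P = I²R = (32.8)² × 0.2451 = 264 W

264 W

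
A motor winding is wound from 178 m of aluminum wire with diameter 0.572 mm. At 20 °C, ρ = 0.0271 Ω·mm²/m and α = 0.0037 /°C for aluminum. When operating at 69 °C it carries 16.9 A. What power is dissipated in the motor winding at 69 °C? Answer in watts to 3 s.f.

6330 W

ρ = 0.0271 Ω·mm²/m = 2.71×10^-8 Ω·m
A = π(d/2)² = π(2.8600e-04 m)² = 2.570e-07 m²
R₍20₎ = ρL/A = (2.71×10^-8)(178)/(2.570e-07) = 18.77 Ω
R₍69₎ = R₍20₎(1 + αΔT) = 18.77 × (1 + 0.0037×49) = 22.18 Ω
P = I²R = (16.9)² × 22.18 = 6330 W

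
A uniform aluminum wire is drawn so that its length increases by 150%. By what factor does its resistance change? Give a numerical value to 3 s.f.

k = 1 + 150/100 = 2.5; volume constant ⇒ A' = A/k, so R' = k²R.
Factor = 6.25

6.25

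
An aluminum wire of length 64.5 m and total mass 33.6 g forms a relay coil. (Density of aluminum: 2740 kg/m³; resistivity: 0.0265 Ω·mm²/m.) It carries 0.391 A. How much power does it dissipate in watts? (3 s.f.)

ρ = 0.0265 Ω·mm²/m = 2.65×10^-8 Ω·m
A = m/(density·L) = 0.0336/(2740×64.5) = 1.9012e-07 m²
R = ρL/A = (2.65×10^-8)(64.5)/(1.9012e-07) = 8.99 Ω
P = I²R = (0.391)² × 8.99 = 1.37 W

1.37 W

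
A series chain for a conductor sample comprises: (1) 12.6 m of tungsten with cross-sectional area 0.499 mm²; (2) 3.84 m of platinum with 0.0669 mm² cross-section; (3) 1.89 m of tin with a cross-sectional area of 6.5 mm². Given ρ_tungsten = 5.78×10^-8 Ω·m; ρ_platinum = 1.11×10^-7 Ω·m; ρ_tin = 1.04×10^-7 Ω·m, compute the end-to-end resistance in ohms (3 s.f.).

7.86 Ω

Seg 1: A = 0.499 mm² = 4.990e-07 m²
R_1 = (5.78×10^-8)(12.6)/(4.990e-07) = 1.459 Ω
Seg 2: A = 0.0669 mm² = 6.690e-08 m²
R_2 = (1.11×10^-7)(3.84)/(6.690e-08) = 6.371 Ω
Seg 3: A = 6.5 mm² = 6.500e-06 m²
R_3 = (1.04×10^-7)(1.89)/(6.500e-06) = 0.03024 Ω
R_total = R_1 + R_2 + R_3 = 7.86 Ω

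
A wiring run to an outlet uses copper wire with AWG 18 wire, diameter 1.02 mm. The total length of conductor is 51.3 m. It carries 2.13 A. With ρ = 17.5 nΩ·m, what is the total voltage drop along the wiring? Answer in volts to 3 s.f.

2.34 V

ρ = 17.5 nΩ·m = 1.75×10^-8 Ω·m
A = π(1.02/2 mm)² = π(5.1000e-04 m)² = 8.171e-07 m²
R = ρL/A = (1.75×10^-8)(51.3)/(8.171e-07) = 1.099 Ω
V = IR = 2.13 × 1.099 = 2.34 V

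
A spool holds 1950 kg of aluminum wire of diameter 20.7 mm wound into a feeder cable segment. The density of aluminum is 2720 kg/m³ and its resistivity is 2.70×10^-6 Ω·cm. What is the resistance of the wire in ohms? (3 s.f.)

0.171 Ω

ρ = 2.70×10^-6 Ω·cm = 2.70×10^-8 Ω·m
A = π(d/2)² = π(1.0350e-02 m)² = 3.3654e-04 m²
L = m/(density·A) = 1950/(2720×3.3654e-04) = 2130 m
R = ρL/A = (2.70×10^-8)(2130)/(3.3654e-04) = 0.171 Ω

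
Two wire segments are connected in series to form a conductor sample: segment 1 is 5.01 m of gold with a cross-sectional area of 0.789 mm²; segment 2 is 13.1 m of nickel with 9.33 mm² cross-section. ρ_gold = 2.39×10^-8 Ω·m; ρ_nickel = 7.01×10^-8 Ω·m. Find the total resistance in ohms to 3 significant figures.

0.250 Ω

Segment 1: A = 0.789 mm² = 7.890e-07 m²
R₁ = ρL/A = (2.39×10^-8)(5.01)/(7.890e-07) = 0.1518 Ω
Segment 2: A = 9.33 mm² = 9.330e-06 m²
R₂ = (7.01×10^-8)(13.1)/(9.330e-06) = 0.09843 Ω
R = R₁ + R₂ = 0.250 Ω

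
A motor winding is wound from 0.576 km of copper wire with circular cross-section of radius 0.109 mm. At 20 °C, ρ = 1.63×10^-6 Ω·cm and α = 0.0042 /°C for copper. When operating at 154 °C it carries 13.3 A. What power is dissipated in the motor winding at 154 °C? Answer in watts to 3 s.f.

ρ = 1.63×10^-6 Ω·cm = 1.63×10^-8 Ω·m
A = πr² = π(1.0900e-04 m)² = 3.733e-08 m²
R₍20₎ = ρL/A = (1.63×10^-8)(576)/(3.733e-08) = 251.5 Ω
R₍154₎ = R₍20₎(1 + αΔT) = 251.5 × (1 + 0.0042×134) = 393.1 Ω
P = I²R = (13.3)² × 393.1 = 69500 W

69500 W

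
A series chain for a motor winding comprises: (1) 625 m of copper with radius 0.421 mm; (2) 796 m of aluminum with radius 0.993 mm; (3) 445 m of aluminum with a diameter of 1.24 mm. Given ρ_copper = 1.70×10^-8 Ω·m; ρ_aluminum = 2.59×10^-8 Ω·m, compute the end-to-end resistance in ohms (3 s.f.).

Seg 1: A = πr² = π(4.2100e-04 m)² = 5.568e-07 m²
R_1 = (1.70×10^-8)(625)/(5.568e-07) = 19.08 Ω
Seg 2: A = πr² = π(9.9300e-04 m)² = 3.098e-06 m²
R_2 = (2.59×10^-8)(796)/(3.098e-06) = 6.655 Ω
Seg 3: A = π(d/2)² = π(6.2000e-04 m)² = 1.208e-06 m²
R_3 = (2.59×10^-8)(445)/(1.208e-06) = 9.544 Ω
R_total = R_1 + R_2 + R_3 = 35.3 Ω

35.3 Ω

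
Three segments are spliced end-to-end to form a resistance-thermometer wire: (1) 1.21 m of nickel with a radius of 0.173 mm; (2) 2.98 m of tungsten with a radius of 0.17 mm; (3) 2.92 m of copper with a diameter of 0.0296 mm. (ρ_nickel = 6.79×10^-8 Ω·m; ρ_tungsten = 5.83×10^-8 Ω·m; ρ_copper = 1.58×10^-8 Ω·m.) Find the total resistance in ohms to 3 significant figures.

Seg 1: A = πr² = π(1.7300e-04 m)² = 9.402e-08 m²
R_1 = (6.79×10^-8)(1.21)/(9.402e-08) = 0.8738 Ω
Seg 2: A = πr² = π(1.7000e-04 m)² = 9.079e-08 m²
R_2 = (5.83×10^-8)(2.98)/(9.079e-08) = 1.914 Ω
Seg 3: A = π(d/2)² = π(1.4800e-05 m)² = 6.881e-10 m²
R_3 = (1.58×10^-8)(2.92)/(6.881e-10) = 67.05 Ω
R_total = R_1 + R_2 + R_3 = 69.8 Ω

69.8 Ω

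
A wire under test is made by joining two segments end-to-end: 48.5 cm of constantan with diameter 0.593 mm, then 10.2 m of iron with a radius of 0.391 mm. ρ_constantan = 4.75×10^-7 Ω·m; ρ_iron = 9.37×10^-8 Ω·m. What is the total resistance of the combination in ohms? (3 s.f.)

2.82 Ω

Segment 1: A = π(d/2)² = π(2.9650e-04 m)² = 2.762e-07 m²
R₁ = ρL/A = (4.75×10^-7)(0.485)/(2.762e-07) = 0.8341 Ω
Segment 2: A = πr² = π(3.9100e-04 m)² = 4.803e-07 m²
R₂ = (9.37×10^-8)(10.2)/(4.803e-07) = 1.99 Ω
R = R₁ + R₂ = 2.82 Ω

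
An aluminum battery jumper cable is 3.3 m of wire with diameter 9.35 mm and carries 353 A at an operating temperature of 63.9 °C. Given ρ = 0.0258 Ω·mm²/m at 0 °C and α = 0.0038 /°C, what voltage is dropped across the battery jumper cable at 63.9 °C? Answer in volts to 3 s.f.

ρ = 0.0258 Ω·mm²/m = 2.58×10^-8 Ω·m
A = π(d/2)² = π(4.6750e-03 m)² = 6.866e-05 m²
R₍0₎ = ρL/A = (2.58×10^-8)(3.3)/(6.866e-05) = 0.00124 Ω
R₍63.9₎ = R₍0₎(1 + αΔT) = 0.00124 × (1 + 0.0038×63.9) = 0.001541 Ω
V = IR = 353 × 0.001541 = 0.544 V

0.544 V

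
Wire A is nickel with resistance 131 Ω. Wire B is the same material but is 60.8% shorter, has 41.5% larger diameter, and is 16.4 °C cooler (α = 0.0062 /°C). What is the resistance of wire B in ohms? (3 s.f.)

R ∝ ρL/d² with ρ ∝ (1+αΔT), so R_B/R_A = (1 − 60.8/100) × (1 + 41.5/100)⁻² × (1 − 0.0062×16.4)
= 0.392 × 0.4994 × 0.8983 = 0.1759
R_B = 0.1759 × 131 = 23.0 Ω

23.0 Ω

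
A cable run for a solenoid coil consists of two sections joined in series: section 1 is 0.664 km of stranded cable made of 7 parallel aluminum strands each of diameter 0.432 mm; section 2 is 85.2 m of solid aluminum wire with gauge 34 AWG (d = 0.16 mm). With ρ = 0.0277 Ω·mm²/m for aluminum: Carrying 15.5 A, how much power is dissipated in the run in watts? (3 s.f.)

32500 W

ρ = 0.0277 Ω·mm²/m = 2.77×10^-8 Ω·m
Section 1: A_strand = π(2.1600e-04)² = 1.466e-07 m²; R₁ = ρL/(N·A_s) = (2.77×10^-8)(664)/(7×1.466e-07) = 17.93 Ω
Section 2: A = π(0.16/2 mm)² = π(8.0000e-05 m)² = 2.011e-08 m²
R₂ = (2.77×10^-8)(85.2)/(2.011e-08) = 117.4 Ω
R = R₁ + R₂ = 135.3 Ω
P = I²R = (15.5)² × 135.3 = 32500 W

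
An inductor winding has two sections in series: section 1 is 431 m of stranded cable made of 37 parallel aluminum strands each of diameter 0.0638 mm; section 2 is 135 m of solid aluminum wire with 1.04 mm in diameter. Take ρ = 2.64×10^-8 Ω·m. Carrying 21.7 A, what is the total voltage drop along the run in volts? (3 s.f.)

2180 V

Section 1: A_strand = π(3.1900e-05)² = 3.197e-09 m²; R₁ = ρL/(N·A_s) = (2.64×10^-8)(431)/(37×3.197e-09) = 96.19 Ω
Section 2: A = π(d/2)² = π(5.2000e-04 m)² = 8.495e-07 m²
R₂ = (2.64×10^-8)(135)/(8.495e-07) = 4.195 Ω
R = R₁ + R₂ = 100.4 Ω
V = IR = 21.7 × 100.4 = 2180 V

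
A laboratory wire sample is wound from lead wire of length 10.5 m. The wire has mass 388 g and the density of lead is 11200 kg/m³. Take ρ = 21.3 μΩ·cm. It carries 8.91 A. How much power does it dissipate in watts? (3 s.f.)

ρ = 21.3 μΩ·cm = 2.13×10^-7 Ω·m
A = m/(density·L) = 0.388/(11200×10.5) = 3.2993e-06 m²
R = ρL/A = (2.13×10^-7)(10.5)/(3.2993e-06) = 0.6779 Ω
P = I²R = (8.91)² × 0.6779 = 53.8 W

53.8 W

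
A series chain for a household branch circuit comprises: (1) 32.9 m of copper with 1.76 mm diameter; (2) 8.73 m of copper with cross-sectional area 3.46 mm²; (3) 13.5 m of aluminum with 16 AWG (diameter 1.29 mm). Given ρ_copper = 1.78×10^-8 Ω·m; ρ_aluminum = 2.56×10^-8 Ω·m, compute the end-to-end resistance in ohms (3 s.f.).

0.550 Ω

Seg 1: A = π(d/2)² = π(8.8000e-04 m)² = 2.433e-06 m²
R_1 = (1.78×10^-8)(32.9)/(2.433e-06) = 0.2407 Ω
Seg 2: A = 3.46 mm² = 3.460e-06 m²
R_2 = (1.78×10^-8)(8.73)/(3.460e-06) = 0.04491 Ω
Seg 3: A = π(1.29/2 mm)² = π(6.4500e-04 m)² = 1.307e-06 m²
R_3 = (2.56×10^-8)(13.5)/(1.307e-06) = 0.2644 Ω
R_total = R_1 + R_2 + R_3 = 0.550 Ω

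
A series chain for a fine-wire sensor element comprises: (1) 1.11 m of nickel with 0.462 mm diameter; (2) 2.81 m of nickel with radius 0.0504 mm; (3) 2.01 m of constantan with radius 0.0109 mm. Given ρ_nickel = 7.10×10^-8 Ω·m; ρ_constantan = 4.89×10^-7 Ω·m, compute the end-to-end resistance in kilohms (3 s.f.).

Seg 1: A = π(d/2)² = π(2.3100e-04 m)² = 1.676e-07 m²
R_1 = (7.10×10^-8)(1.11)/(1.676e-07) = 0.4701 Ω
Seg 2: A = πr² = π(5.0400e-05 m)² = 7.980e-09 m²
R_2 = (7.10×10^-8)(2.81)/(7.980e-09) = 25 Ω
Seg 3: A = πr² = π(1.0900e-05 m)² = 3.733e-10 m²
R_3 = (4.89×10^-7)(2.01)/(3.733e-10) = 2633 Ω
R_total = R_1 + R_2 + R_3 = 2.66 kΩ

2.66 kΩ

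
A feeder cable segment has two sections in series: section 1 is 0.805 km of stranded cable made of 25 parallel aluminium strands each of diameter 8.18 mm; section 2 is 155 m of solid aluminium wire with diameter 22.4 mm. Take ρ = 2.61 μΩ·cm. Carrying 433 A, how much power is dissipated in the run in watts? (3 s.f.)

4920 W

ρ = 2.61 μΩ·cm = 2.61×10^-8 Ω·m
Section 1: A_strand = π(4.0900e-03)² = 5.255e-05 m²; R₁ = ρL/(N·A_s) = (2.61×10^-8)(805)/(25×5.255e-05) = 0.01599 Ω
Section 2: A = π(d/2)² = π(1.1200e-02 m)² = 3.941e-04 m²
R₂ = (2.61×10^-8)(155)/(3.941e-04) = 0.01027 Ω
R = R₁ + R₂ = 0.02626 Ω
P = I²R = (433)² × 0.02626 = 4920 W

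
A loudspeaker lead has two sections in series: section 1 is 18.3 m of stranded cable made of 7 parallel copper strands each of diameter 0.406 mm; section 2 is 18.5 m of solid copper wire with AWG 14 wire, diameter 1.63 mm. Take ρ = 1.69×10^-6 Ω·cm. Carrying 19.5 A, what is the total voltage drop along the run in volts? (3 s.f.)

9.58 V

ρ = 1.69×10^-6 Ω·cm = 1.69×10^-8 Ω·m
Section 1: A_strand = π(2.0300e-04)² = 1.295e-07 m²; R₁ = ρL/(N·A_s) = (1.69×10^-8)(18.3)/(7×1.295e-07) = 0.3413 Ω
Section 2: A = π(1.63/2 mm)² = π(8.1500e-04 m)² = 2.087e-06 m²
R₂ = (1.69×10^-8)(18.5)/(2.087e-06) = 0.1498 Ω
R = R₁ + R₂ = 0.4911 Ω
V = IR = 19.5 × 0.4911 = 9.58 V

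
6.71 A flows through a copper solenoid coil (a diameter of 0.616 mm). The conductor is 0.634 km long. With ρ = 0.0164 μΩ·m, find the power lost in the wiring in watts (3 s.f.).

1570 W

ρ = 0.0164 μΩ·m = 1.64×10^-8 Ω·m
A = π(d/2)² = π(3.0800e-04 m)² = 2.980e-07 m²
R = ρL/A = (1.64×10^-8)(634)/(2.980e-07) = 34.89 Ω
P = I²R = (6.71)² × 34.89 = 1570 W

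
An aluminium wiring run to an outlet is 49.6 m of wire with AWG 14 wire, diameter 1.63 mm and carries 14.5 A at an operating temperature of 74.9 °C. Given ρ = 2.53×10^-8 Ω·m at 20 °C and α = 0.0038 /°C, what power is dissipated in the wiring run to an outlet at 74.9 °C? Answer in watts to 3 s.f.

A = π(1.63/2 mm)² = π(8.1500e-04 m)² = 2.087e-06 m²
R₍20₎ = ρL/A = (2.53×10^-8)(49.6)/(2.087e-06) = 0.6014 Ω
R₍74.9₎ = R₍20₎(1 + αΔT) = 0.6014 × (1 + 0.0038×54.9) = 0.7268 Ω
P = I²R = (14.5)² × 0.7268 = 153 W

153 W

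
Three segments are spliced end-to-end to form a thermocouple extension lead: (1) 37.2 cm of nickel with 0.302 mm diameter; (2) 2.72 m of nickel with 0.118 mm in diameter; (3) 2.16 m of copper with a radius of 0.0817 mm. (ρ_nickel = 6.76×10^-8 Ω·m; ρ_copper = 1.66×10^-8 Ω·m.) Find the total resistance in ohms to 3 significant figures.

Seg 1: A = π(d/2)² = π(1.5100e-04 m)² = 7.163e-08 m²
R_1 = (6.76×10^-8)(0.372)/(7.163e-08) = 0.3511 Ω
Seg 2: A = π(d/2)² = π(5.9000e-05 m)² = 1.094e-08 m²
R_2 = (6.76×10^-8)(2.72)/(1.094e-08) = 16.81 Ω
Seg 3: A = πr² = π(8.1700e-05 m)² = 2.097e-08 m²
R_3 = (1.66×10^-8)(2.16)/(2.097e-08) = 1.71 Ω
R_total = R_1 + R_2 + R_3 = 18.9 Ω

18.9 Ω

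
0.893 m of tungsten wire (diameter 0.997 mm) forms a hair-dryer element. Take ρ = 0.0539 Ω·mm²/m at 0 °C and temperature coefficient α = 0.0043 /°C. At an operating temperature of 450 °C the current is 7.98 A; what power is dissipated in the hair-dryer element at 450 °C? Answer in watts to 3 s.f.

11.5 W

ρ = 0.0539 Ω·mm²/m = 5.39×10^-8 Ω·m
A = π(d/2)² = π(4.9850e-04 m)² = 7.807e-07 m²
R₍0₎ = ρL/A = (5.39×10^-8)(0.893)/(7.807e-07) = 0.06165 Ω
R₍450₎ = R₍0₎(1 + αΔT) = 0.06165 × (1 + 0.0043×450) = 0.181 Ω
P = I²R = (7.98)² × 0.181 = 11.5 W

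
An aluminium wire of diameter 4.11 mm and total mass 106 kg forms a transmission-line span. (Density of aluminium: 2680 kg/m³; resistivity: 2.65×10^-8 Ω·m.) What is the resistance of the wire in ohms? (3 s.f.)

5.95 Ω

A = π(d/2)² = π(2.0550e-03 m)² = 1.3267e-05 m²
L = m/(density·A) = 106/(2680×1.3267e-05) = 2981 m
R = ρL/A = (2.65×10^-8)(2981)/(1.3267e-05) = 5.95 Ω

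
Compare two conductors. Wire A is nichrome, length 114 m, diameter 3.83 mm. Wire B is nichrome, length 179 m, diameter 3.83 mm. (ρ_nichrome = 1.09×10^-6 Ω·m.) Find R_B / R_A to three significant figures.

R ∝ ρL/d², so R_B/R_A = (L_B/L_A)
= (179/114) = 1.57

1.57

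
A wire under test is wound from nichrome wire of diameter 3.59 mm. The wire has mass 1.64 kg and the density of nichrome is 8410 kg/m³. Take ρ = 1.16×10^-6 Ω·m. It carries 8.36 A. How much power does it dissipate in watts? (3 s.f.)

154 W

A = π(d/2)² = π(1.7950e-03 m)² = 1.0122e-05 m²
L = m/(density·A) = 1.64/(8410×1.0122e-05) = 19.27 m
R = ρL/A = (1.16×10^-6)(19.27)/(1.0122e-05) = 2.208 Ω
P = I²R = (8.36)² × 2.208 = 154 W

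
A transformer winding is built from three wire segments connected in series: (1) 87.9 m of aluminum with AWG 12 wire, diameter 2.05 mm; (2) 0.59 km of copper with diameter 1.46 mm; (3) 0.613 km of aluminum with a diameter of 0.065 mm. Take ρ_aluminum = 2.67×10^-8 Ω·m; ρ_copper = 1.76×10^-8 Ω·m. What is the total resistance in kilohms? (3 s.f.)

4.94 kΩ

Seg 1: A = π(2.05/2 mm)² = π(1.0250e-03 m)² = 3.301e-06 m²
R_1 = (2.67×10^-8)(87.9)/(3.301e-06) = 0.7111 Ω
Seg 2: A = π(d/2)² = π(7.3000e-04 m)² = 1.674e-06 m²
R_2 = (1.76×10^-8)(590)/(1.674e-06) = 6.203 Ω
Seg 3: A = π(d/2)² = π(3.2500e-05 m)² = 3.318e-09 m²
R_3 = (2.67×10^-8)(613)/(3.318e-09) = 4932 Ω
R_total = R_1 + R_2 + R_3 = 4.94 kΩ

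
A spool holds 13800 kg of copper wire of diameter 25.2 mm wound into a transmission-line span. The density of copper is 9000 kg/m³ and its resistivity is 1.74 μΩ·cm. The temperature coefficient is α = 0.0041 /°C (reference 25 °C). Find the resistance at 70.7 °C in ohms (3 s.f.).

ρ = 1.74 μΩ·cm = 1.74×10^-8 Ω·m
A = π(d/2)² = π(1.2600e-02 m)² = 4.9876e-04 m²
L = m/(density·A) = 13800/(9000×4.9876e-04) = 3074 m
R = ρL/A = (1.74×10^-8)(3074)/(4.9876e-04) = 0.1073 Ω
R(70.7 °C) = 0.1073 × (1 + 0.0041×45.7) = 0.127 Ω

0.127 Ω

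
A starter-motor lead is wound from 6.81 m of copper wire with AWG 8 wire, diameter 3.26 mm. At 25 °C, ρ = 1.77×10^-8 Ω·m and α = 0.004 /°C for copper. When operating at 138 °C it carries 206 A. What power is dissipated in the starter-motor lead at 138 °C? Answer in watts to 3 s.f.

890 W

A = π(3.26/2 mm)² = π(1.6300e-03 m)² = 8.347e-06 m²
R₍25₎ = ρL/A = (1.77×10^-8)(6.81)/(8.347e-06) = 0.01444 Ω
R₍138₎ = R₍25₎(1 + αΔT) = 0.01444 × (1 + 0.004×113) = 0.02097 Ω
P = I²R = (206)² × 0.02097 = 890 W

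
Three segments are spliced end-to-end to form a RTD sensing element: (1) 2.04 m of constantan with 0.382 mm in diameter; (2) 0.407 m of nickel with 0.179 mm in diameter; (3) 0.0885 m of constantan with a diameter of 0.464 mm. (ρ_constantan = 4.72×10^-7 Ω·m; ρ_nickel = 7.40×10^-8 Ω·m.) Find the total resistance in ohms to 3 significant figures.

9.85 Ω

Seg 1: A = π(d/2)² = π(1.9100e-04 m)² = 1.146e-07 m²
R_1 = (4.72×10^-7)(2.04)/(1.146e-07) = 8.401 Ω
Seg 2: A = π(d/2)² = π(8.9500e-05 m)² = 2.516e-08 m²
R_2 = (7.40×10^-8)(0.407)/(2.516e-08) = 1.197 Ω
Seg 3: A = π(d/2)² = π(2.3200e-04 m)² = 1.691e-07 m²
R_3 = (4.72×10^-7)(0.0885)/(1.691e-07) = 0.247 Ω
R_total = R_1 + R_2 + R_3 = 9.85 Ω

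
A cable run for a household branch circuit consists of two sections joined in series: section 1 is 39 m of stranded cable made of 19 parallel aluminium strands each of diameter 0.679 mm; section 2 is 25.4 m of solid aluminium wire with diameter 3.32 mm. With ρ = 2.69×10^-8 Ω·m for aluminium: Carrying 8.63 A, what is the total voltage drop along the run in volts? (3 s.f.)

2.00 V

Section 1: A_strand = π(3.3950e-04)² = 3.621e-07 m²; R₁ = ρL/(N·A_s) = (2.69×10^-8)(39)/(19×3.621e-07) = 0.1525 Ω
Section 2: A = π(d/2)² = π(1.6600e-03 m)² = 8.657e-06 m²
R₂ = (2.69×10^-8)(25.4)/(8.657e-06) = 0.07893 Ω
R = R₁ + R₂ = 0.2314 Ω
V = IR = 8.63 × 0.2314 = 2.00 V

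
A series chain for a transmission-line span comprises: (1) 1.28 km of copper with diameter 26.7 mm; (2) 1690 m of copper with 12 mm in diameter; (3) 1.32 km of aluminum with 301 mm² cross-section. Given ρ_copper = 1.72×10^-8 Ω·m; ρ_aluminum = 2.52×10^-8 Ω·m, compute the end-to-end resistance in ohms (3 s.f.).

Seg 1: A = π(d/2)² = π(1.3350e-02 m)² = 5.599e-04 m²
R_1 = (1.72×10^-8)(1280)/(5.599e-04) = 0.03932 Ω
Seg 2: A = π(d/2)² = π(6.0000e-03 m)² = 1.131e-04 m²
R_2 = (1.72×10^-8)(1690)/(1.131e-04) = 0.257 Ω
Seg 3: A = 301 mm² = 3.010e-04 m²
R_3 = (2.52×10^-8)(1320)/(3.010e-04) = 0.1105 Ω
R_total = R_1 + R_2 + R_3 = 0.407 Ω

0.407 Ω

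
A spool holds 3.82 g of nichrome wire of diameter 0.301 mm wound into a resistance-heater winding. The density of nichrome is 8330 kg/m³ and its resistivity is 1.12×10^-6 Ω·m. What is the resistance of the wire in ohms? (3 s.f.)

101 Ω

A = π(d/2)² = π(1.5050e-04 m)² = 7.1158e-08 m²
L = m/(density·A) = 0.00382/(8330×7.1158e-08) = 6.445 m
R = ρL/A = (1.12×10^-6)(6.445)/(7.1158e-08) = 101 Ω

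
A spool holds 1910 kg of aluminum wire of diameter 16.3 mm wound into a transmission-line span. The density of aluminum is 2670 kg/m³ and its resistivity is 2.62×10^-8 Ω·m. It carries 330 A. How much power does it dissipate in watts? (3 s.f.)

A = π(d/2)² = π(8.1500e-03 m)² = 2.0867e-04 m²
L = m/(density·A) = 1910/(2670×2.0867e-04) = 3428 m
R = ρL/A = (2.62×10^-8)(3428)/(2.0867e-04) = 0.4304 Ω
P = I²R = (330)² × 0.4304 = 46900 W

46900 W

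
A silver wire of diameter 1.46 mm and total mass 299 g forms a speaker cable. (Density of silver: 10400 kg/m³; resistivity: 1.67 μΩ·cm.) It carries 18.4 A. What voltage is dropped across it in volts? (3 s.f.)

3.15 V

ρ = 1.67 μΩ·cm = 1.67×10^-8 Ω·m
A = π(d/2)² = π(7.3000e-04 m)² = 1.6742e-06 m²
L = m/(density·A) = 0.299/(10400×1.6742e-06) = 17.17 m
R = ρL/A = (1.67×10^-8)(17.17)/(1.6742e-06) = 0.1713 Ω
V = IR = 18.4 × 0.1713 = 3.15 V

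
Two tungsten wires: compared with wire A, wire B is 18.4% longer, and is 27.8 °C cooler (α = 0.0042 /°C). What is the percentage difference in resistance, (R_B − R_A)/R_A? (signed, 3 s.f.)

R ∝ ρL/d² with ρ ∝ (1+αΔT), so R_B/R_A = (1 + 18.4/100) × (1 − 0.0042×27.8)
= 1.184 × 0.8832 = 1.046
(R_B − R_A)/R_A = 1.046 − 1 = 4.58%

4.58%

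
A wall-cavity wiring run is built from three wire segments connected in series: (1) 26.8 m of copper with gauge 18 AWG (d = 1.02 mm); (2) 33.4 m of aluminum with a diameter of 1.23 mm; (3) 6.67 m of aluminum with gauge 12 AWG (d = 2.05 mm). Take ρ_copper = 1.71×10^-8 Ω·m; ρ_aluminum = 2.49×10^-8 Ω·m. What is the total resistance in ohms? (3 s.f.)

Seg 1: A = π(1.02/2 mm)² = π(5.1000e-04 m)² = 8.171e-07 m²
R_1 = (1.71×10^-8)(26.8)/(8.171e-07) = 0.5608 Ω
Seg 2: A = π(d/2)² = π(6.1500e-04 m)² = 1.188e-06 m²
R_2 = (2.49×10^-8)(33.4)/(1.188e-06) = 0.6999 Ω
Seg 3: A = π(2.05/2 mm)² = π(1.0250e-03 m)² = 3.301e-06 m²
R_3 = (2.49×10^-8)(6.67)/(3.301e-06) = 0.05032 Ω
R_total = R_1 + R_2 + R_3 = 1.31 Ω

1.31 Ω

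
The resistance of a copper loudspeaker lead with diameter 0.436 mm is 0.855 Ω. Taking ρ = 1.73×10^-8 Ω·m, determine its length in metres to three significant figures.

7.38 m

A = π(d/2)² = π(2.1800e-04 m)² = 1.493e-07 m²
L = RA/ρ = (0.855)(1.493e-07)/(1.73×10^-8) = 7.38 m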